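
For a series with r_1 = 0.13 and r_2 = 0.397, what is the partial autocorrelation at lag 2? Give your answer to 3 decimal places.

0.387

φ_{22} = (r_2 − r_1²) / (1 − r_1²)
r_1² = (0.13)² = 0.0169
Numerator = 0.397 − 0.0169 = 0.3801; denominator = 1 − 0.0169 = 0.9831
φ_{22} = 0.3801 / 0.9831 = 0.387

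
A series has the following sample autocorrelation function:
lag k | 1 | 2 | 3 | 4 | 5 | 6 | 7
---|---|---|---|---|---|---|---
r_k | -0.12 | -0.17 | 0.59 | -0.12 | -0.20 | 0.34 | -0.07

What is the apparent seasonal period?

The largest autocorrelation is r_3 = 0.59, with a weaker echo at lag 6 (0.34); the remaining lags stay at or below -0.07.
The dominant spike at lag 3 indicates a seasonal period of 3.

3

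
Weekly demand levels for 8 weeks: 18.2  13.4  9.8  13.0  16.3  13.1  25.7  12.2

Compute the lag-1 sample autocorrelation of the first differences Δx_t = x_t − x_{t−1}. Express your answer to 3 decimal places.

-0.483

First differences Δx: -4.8, -3.6, 3.2, 3.3, -3.2, 12.6, -13.5
Mean of differences = -0.8571
Numerator Σ(Δx_t−Δx̄)(Δx_{t+1}−Δx̄) = -194.8518
Denominator Σ(Δx_t−Δx̄)² = 403.2371
r_1(Δx) = -194.8518 / 403.2371 = -0.483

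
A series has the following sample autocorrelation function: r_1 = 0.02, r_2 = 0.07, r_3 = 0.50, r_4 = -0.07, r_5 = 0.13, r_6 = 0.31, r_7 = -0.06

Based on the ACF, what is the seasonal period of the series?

3

The largest autocorrelation is r_3 = 0.50, with a weaker echo at lag 6 (0.31); the remaining lags stay at or below 0.13.
The dominant spike at lag 3 indicates a seasonal period of 3.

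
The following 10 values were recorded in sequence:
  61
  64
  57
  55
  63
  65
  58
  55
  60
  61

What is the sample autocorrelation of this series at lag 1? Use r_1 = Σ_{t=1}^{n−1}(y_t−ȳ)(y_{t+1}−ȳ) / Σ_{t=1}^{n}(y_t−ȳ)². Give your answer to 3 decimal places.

0.058

Mean ȳ = (61 + 64 + 57 + 55 + 63 + 65 + 58 + 55 + 60 + 61)/10 = 59.9000
Numerator Σ_{t=1}^{9}(y_t−ȳ)(y_{t+1}−ȳ) = 6.6900
Denominator Σ(y_t−ȳ)² = 114.9000
r_1 = 6.6900 / 114.9000 = 0.058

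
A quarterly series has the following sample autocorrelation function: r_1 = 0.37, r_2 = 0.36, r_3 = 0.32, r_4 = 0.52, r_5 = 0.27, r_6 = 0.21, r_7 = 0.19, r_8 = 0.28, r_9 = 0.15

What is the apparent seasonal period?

The largest autocorrelation is r_4 = 0.52; the remaining lags stay at or below 0.37. The elevated value at lag 1 (0.37), dropping to 0.36 at lag 2, reflects decaying short-term dependence rather than seasonality.
The dominant spike at lag 4 indicates a seasonal period of 4.

4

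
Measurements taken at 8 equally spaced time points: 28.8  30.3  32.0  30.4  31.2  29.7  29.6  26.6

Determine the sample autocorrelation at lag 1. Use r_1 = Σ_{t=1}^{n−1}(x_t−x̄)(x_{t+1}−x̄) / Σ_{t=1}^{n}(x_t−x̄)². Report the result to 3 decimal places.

Mean x̄ = (28.8 + 30.3 + 32.0 + 30.4 + 31.2 + 29.7 + 29.6 + 26.6)/8 = 29.8250
Numerator Σ_{t=1}^{7}(x_t−x̄)(x_{t+1}−x̄) = 3.1694
Denominator Σ(x_t−x̄)² = 18.6950
r_1 = 3.1694 / 18.6950 = 0.170

0.170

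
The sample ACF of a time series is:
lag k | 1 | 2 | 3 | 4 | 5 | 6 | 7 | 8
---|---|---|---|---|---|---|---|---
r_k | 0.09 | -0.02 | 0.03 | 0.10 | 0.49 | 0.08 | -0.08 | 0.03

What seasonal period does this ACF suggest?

The largest autocorrelation is r_5 = 0.49; the remaining lags stay at or below 0.10.
The dominant spike at lag 5 indicates a seasonal period of 5.

5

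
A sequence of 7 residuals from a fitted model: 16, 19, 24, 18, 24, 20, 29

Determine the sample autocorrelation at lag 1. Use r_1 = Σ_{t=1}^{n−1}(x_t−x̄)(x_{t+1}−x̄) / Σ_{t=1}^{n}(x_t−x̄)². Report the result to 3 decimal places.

-0.210

Mean x̄ = (16 + 19 + 24 + 18 + 24 + 20 + 29)/7 = 21.4286
Deviations from mean: -5.4286, -2.4286, 2.5714, -3.4286, 2.5714, -1.4286, 7.5714
Σ(x_t−x̄)(x_{t+1}−x̄) = (13.1837) + (-6.2449) + (-8.8163) + (-8.8163) + (-3.6735) + (-10.8163) = -25.1837
Denominator Σ(x_t−x̄)² = 119.7143
r_1 = -25.1837 / 119.7143 = -0.210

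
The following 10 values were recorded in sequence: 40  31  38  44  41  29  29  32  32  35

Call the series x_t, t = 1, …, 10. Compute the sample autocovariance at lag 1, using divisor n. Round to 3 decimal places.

7.639

Mean x̄ = (40 + 31 + 38 + 44 + 41 + 29 + 29 + 32 + 32 + 35)/10 = 35.1000
Σ_{t=1}^{9}(x_t−x̄)(x_{t+1}−x̄) = 76.3900
γ_1 = 76.3900 / 10 = 7.639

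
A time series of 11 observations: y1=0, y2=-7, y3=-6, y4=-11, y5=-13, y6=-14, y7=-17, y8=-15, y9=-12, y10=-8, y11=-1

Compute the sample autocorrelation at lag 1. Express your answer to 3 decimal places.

0.472

Mean ȳ = (0 − 7 − 6 − 11 − 13 − 14 − 17 − 15 − 12 − 8 − 1)/11 = -9.4545
Numerator Σ_{t=1}^{10}(y_t−ȳ)(y_{t+1}−ȳ) = 146.7934
Denominator Σ(y_t−ȳ)² = 310.7273
r_1 = 146.7934 / 310.7273 = 0.472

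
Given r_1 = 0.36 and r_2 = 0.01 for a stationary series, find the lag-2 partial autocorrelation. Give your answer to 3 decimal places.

φ_{22} = (r_2 − r_1²) / (1 − r_1²)
r_1² = (0.36)² = 0.1296
Numerator = 0.01 − 0.1296 = -0.1196; denominator = 1 − 0.1296 = 0.8704
φ_{22} = -0.1196 / 0.8704 = -0.137

-0.137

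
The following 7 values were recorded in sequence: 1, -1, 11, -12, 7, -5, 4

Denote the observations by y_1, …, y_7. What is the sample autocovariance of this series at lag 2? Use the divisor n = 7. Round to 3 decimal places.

26.099

Mean ȳ = (1 − 1 + 11 − 12 + 7 − 5 + 4)/7 = 0.7143
Σ_{t=1}^{5}(y_t−ȳ)(y_{t+2}−ȳ) = 182.6939
γ_2 = 182.6939 / 7 = 26.099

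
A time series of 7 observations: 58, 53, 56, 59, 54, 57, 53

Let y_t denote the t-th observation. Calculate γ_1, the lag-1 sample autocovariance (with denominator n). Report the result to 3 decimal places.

Mean ȳ = (58 + 53 + 56 + 59 + 54 + 57 + 53)/7 = 55.7143
Σ_{t=1}^{6}(y_t−ȳ)(y_{t+1}−ȳ) = -17.3673
γ_1 = -17.3673 / 7 = -2.481

-2.481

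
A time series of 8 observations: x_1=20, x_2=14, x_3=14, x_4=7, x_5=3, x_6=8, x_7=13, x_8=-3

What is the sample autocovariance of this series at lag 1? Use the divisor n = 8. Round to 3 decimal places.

4.156

Mean x̄ = (20 + 14 + 14 + 7 + 3 + 8 + 13 − 3)/8 = 9.5000
Σ_{t=1}^{7}(x_t−x̄)(x_{t+1}−x̄) = 33.2500
γ_1 = 33.2500 / 8 = 4.156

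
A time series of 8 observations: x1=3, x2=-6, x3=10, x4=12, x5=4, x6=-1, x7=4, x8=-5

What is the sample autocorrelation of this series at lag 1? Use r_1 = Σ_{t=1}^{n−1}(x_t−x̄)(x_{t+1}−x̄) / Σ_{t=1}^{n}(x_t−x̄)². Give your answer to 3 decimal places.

Mean x̄ = (3 − 6 + 10 + 12 + 4 − 1 + 4 − 5)/8 = 2.6250
Σ(x_t−x̄)(x_{t+1}−x̄) = (-3.2344) + (-63.6094) + (69.1406) + (12.8906) + (-4.9844) + (-4.9844) + (-10.4844) = -5.2656
Denominator Σ(x_t−x̄)² = 291.8750
r_1 = -5.2656 / 291.8750 = -0.018

-0.018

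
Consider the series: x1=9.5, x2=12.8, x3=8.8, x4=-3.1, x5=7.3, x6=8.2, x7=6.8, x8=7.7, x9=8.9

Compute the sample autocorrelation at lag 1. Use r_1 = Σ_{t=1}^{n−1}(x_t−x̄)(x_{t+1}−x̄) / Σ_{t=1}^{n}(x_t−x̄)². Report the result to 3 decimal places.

Mean x̄ = (9.5 + 12.8 + 8.8 − 3.1 + 7.3 + 8.2 + 6.8 + 7.7 + 8.9)/9 = 7.4333
Numerator Σ_{t=1}^{8}(x_t−x̄)(x_{t+1}−x̄) = 5.0689
Denominator Σ(x_t−x̄)² = 149.1200
r_1 = 5.0689 / 149.1200 = 0.034

0.034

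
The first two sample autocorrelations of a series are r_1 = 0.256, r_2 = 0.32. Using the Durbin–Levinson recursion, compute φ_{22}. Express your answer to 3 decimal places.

0.272

φ_{22} = (r_2 − r_1²) / (1 − r_1²)
r_1² = (0.256)² = 0.065536
Numerator = 0.32 − 0.0655 = 0.2545; denominator = 1 − 0.0655 = 0.9345
φ_{22} = 0.2545 / 0.9345 = 0.272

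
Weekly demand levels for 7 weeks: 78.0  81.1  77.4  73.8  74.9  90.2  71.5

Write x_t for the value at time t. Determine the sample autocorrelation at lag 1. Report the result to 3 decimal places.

-0.458

Mean x̄ = (78.0 + 81.1 + 77.4 + 73.8 + 74.9 + 90.2 + 71.5)/7 = 78.1286
Deviations from mean: -0.1286, 2.9714, -0.7286, -4.3286, -3.2286, 12.0714, -6.6286
Σ(x_t−x̄)(x_{t+1}−x̄) = (-0.3820) + (-2.1649) + (3.1537) + (13.9751) + (-38.9735) + (-80.0163) = -104.4080
Denominator Σ(x_t−x̄)² = 228.1943
r_1 = -104.4080 / 228.1943 = -0.458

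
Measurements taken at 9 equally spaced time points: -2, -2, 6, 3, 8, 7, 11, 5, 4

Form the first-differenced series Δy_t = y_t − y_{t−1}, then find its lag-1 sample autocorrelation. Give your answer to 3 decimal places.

-0.487

First differences Δy: 0, 8, -3, 5, -1, 4, -6, -1
Mean of differences = 0.7500
Numerator Σ(Δy_t−Δȳ)(Δy_{t+1}−Δȳ) = -71.8125
Denominator Σ(Δy_t−Δȳ)² = 147.5000
r_1(Δy) = -71.8125 / 147.5000 = -0.487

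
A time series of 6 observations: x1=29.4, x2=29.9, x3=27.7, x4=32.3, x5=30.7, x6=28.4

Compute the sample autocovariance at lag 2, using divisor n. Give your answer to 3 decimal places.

-0.714

Mean x̄ = (29.4 + 29.9 + 27.7 + 32.3 + 30.7 + 28.4)/6 = 29.7333
Σ_{t=1}^{4}(x_t−x̄)(x_{t+2}−x̄) = -4.2822
γ_2 = -4.2822 / 6 = -0.714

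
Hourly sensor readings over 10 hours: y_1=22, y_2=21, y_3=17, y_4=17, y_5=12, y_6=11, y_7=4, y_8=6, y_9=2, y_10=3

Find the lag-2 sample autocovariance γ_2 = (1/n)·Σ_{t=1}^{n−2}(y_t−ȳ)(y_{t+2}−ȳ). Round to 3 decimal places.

22.700

Mean ȳ = (22 + 21 + 17 + 17 + 12 + 11 + 4 + 6 + 2 + 3)/10 = 11.5000
Σ_{t=1}^{8}(y_t−ȳ)(y_{t+2}−ȳ) = 227.0000
γ_2 = 227.0000 / 10 = 22.700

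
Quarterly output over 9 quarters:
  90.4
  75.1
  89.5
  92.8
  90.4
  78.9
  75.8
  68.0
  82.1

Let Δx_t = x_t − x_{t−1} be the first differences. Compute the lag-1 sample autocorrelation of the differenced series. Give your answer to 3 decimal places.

-0.249

First differences Δx: -15.3, 14.4, 3.3, -2.4, -11.5, -3.1, -7.8, 14.1
Mean of differences = -1.0375
Numerator Σ(Δx_t−Δx̄)(Δx_{t+1}−Δx̄) = -211.7127
Denominator Σ(Δx_t−Δx̄)² = 850.9988
r_1(Δx) = -211.7127 / 850.9988 = -0.249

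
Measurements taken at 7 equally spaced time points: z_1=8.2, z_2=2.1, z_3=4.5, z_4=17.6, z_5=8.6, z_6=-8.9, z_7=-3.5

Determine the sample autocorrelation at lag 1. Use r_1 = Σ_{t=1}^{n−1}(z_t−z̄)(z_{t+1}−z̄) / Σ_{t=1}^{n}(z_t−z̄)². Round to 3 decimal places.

Mean z̄ = (8.2 + 2.1 + 4.5 + 17.6 + 8.6 − 8.9 − 3.5)/7 = 4.0857
Deviations from mean: 4.1143, -1.9857, 0.4143, 13.5143, 4.5143, -12.9857, -7.5857
Σ(z_t−z̄)(z_{t+1}−z̄) = (-8.1698) + (-0.8227) + (5.5988) + (61.0073) + (-58.6212) + (98.5059) = 97.4984
Denominator Σ(z_t−z̄)² = 450.2286
r_1 = 97.4984 / 450.2286 = 0.217

0.217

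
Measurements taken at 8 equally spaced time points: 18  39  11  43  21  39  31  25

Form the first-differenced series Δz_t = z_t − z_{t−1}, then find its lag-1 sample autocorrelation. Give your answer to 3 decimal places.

First differences Δz: 21, -28, 32, -22, 18, -8, -6
Mean of differences = 1.0000
Numerator Σ(Δz_t−Δz̄)(Δz_{t+1}−Δz̄) = -2673.0000
Denominator Σ(Δz_t−Δz̄)² = 3150.0000
r_1(Δz) = -2673.0000 / 3150.0000 = -0.849

-0.849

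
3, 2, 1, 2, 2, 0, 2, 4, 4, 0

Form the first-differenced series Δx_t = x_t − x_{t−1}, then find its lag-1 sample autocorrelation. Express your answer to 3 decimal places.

0.019

First differences Δx: -1, -1, 1, 0, -2, 2, 2, 0, -4
Mean of differences = -0.3333
Numerator Σ(Δx_t−Δx̄)(Δx_{t+1}−Δx̄) = 0.5556
Denominator Σ(Δx_t−Δx̄)² = 30.0000
r_1(Δx) = 0.5556 / 30.0000 = 0.019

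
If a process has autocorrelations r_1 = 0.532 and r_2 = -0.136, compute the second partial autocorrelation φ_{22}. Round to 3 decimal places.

φ_{22} = (r_2 − r_1²) / (1 − r_1²)
r_1² = (0.532)² = 0.283024
Numerator = -0.136 − 0.2830 = -0.4190; denominator = 1 − 0.2830 = 0.7170
φ_{22} = -0.4190 / 0.7170 = -0.584

-0.584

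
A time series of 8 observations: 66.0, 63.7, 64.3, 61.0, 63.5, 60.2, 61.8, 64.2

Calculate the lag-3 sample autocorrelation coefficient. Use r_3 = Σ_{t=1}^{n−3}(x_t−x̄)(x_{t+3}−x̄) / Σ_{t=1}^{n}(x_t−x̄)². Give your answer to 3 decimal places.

Mean x̄ = (66.0 + 63.7 + 64.3 + 61.0 + 63.5 + 60.2 + 61.8 + 64.2)/8 = 63.0875
Deviations from mean: 2.9125, 0.6125, 1.2125, -2.0875, 0.4125, -2.8875, -1.2875, 1.1125
Σ(x_t−x̄)(x_{t+3}−x̄) = (-6.0798) + (0.2527) + (-3.5011) + (2.6877) + (0.4589) = -6.1817
Denominator Σ(x_t−x̄)² = 26.0888
r_3 = -6.1817 / 26.0888 = -0.237

-0.237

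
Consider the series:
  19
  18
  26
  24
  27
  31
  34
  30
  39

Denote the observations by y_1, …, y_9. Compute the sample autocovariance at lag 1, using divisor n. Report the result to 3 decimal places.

Mean ȳ = (19 + 18 + 26 + 24 + 27 + 31 + 34 + 30 + 39)/9 = 27.5556
Σ_{t=1}^{8}(y_t−ȳ)(y_{t+1}−ȳ) = 168.1358
γ_1 = 168.1358 / 9 = 18.682

18.682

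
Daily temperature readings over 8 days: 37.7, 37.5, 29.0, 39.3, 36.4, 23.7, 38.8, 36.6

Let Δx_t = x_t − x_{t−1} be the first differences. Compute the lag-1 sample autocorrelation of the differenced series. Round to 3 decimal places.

-0.523

First differences Δx: -0.2, -8.5, 10.3, -2.9, -12.7, 15.1, -2.2
Mean of differences = -0.1571
Numerator Σ(Δx_t−Δx̄)(Δx_{t+1}−Δx̄) = -303.7004
Denominator Σ(Δx_t−Δx̄)² = 580.7571
r_1(Δx) = -303.7004 / 580.7571 = -0.523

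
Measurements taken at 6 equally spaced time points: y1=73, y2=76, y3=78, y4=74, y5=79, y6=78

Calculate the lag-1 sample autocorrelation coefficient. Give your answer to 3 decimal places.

-0.174

Mean ȳ = (73 + 76 + 78 + 74 + 79 + 78)/6 = 76.3333
Deviations from mean: -3.3333, -0.3333, 1.6667, -2.3333, 2.6667, 1.6667
Σ(y_t−ȳ)(y_{t+1}−ȳ) = (1.1111) + (-0.5556) + (-3.8889) + (-6.2222) + (4.4444) = -5.1111
Denominator Σ(y_t−ȳ)² = 29.3333
r_1 = -5.1111 / 29.3333 = -0.174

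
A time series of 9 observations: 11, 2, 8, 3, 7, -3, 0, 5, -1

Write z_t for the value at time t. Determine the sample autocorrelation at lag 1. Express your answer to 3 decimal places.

-0.201

Mean z̄ = (11 + 2 + 8 + 3 + 7 − 3 + 0 + 5 − 1)/9 = 3.5556
Numerator Σ_{t=1}^{8}(z_t−z̄)(z_{t+1}−z̄) = -33.8642
Denominator Σ(z_t−z̄)² = 168.2222
r_1 = -33.8642 / 168.2222 = -0.201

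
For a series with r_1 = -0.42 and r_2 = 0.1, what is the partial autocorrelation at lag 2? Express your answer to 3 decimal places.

-0.093

φ_{22} = (r_2 − r_1²) / (1 − r_1²)
r_1² = (-0.42)² = 0.1764
Numerator = 0.1 − 0.1764 = -0.0764; denominator = 1 − 0.1764 = 0.8236
φ_{22} = -0.0764 / 0.8236 = -0.093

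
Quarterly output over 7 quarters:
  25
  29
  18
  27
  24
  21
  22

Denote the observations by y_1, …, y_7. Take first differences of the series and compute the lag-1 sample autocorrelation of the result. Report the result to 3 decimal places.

First differences Δy: 4, -11, 9, -3, -3, 1
Mean of differences = -0.5000
Numerator Σ(Δy_t−Δȳ)(Δy_{t+1}−Δȳ) = -168.2500
Denominator Σ(Δy_t−Δȳ)² = 235.5000
r_1(Δy) = -168.2500 / 235.5000 = -0.714

-0.714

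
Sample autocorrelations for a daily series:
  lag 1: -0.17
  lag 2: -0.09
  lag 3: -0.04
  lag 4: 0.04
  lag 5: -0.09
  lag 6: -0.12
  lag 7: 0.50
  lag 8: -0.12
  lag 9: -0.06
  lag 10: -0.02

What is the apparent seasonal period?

7

The largest autocorrelation is r_7 = 0.50; the remaining lags stay at or below 0.04.
The dominant spike at lag 7 indicates a seasonal period of 7.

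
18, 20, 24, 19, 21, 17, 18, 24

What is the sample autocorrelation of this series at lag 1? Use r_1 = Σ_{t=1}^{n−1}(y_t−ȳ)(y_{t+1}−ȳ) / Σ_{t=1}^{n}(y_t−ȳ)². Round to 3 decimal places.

Mean ȳ = (18 + 20 + 24 + 19 + 21 + 17 + 18 + 24)/8 = 20.1250
Deviations from mean: -2.1250, -0.1250, 3.8750, -1.1250, 0.8750, -3.1250, -2.1250, 3.8750
Numerator Σ_{t=1}^{7}(y_t−ȳ)(y_{t+1}−ȳ) = -9.8906
Denominator Σ(y_t−ȳ)² = 50.8750
r_1 = -9.8906 / 50.8750 = -0.194

-0.194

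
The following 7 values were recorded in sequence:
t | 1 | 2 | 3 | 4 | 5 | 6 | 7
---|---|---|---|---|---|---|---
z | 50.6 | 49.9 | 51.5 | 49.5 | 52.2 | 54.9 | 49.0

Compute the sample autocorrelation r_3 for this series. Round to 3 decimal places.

0.177

Mean z̄ = (50.6 + 49.9 + 51.5 + 49.5 + 52.2 + 54.9 + 49.0)/7 = 51.0857
Deviations from mean: -0.4857, -1.1857, 0.4143, -1.5857, 1.1143, 3.8143, -2.0857
Numerator Σ_{t=1}^{4}(z_t−z̄)(z_{t+3}−z̄) = 4.3365
Denominator Σ(z_t−z̄)² = 24.4686
r_3 = 4.3365 / 24.4686 = 0.177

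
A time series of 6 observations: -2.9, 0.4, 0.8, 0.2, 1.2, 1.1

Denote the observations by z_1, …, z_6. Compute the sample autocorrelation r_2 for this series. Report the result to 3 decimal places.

-0.104

Mean z̄ = (-2.9 + 0.4 + 0.8 + 0.2 + 1.2 + 1.1)/6 = 0.1333
Numerator Σ_{t=1}^{4}(z_t−z̄)(z_{t+2}−z̄) = -1.2289
Denominator Σ(z_t−z̄)² = 11.7933
r_2 = -1.2289 / 11.7933 = -0.104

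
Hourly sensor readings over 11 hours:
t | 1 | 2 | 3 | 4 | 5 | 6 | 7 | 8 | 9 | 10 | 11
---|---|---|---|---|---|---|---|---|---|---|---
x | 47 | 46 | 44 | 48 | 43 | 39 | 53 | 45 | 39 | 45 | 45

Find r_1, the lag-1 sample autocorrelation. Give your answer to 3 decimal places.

-0.286

Mean x̄ = (47 + 46 + 44 + 48 + 43 + 39 + 53 + 45 + 39 + 45 + 45)/11 = 44.9091
Numerator Σ_{t=1}^{10}(x_t−x̄)(x_{t+1}−x̄) = -44.2810
Denominator Σ(x_t−x̄)² = 154.9091
r_1 = -44.2810 / 154.9091 = -0.286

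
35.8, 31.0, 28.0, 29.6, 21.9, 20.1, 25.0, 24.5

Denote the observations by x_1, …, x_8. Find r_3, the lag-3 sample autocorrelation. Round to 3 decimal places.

Mean x̄ = (35.8 + 31.0 + 28.0 + 29.6 + 21.9 + 20.1 + 25.0 + 24.5)/8 = 26.9875
Deviations from mean: 8.8125, 4.0125, 1.0125, 2.6125, -5.0875, -6.8875, -1.9875, -2.4875
Σ(x_t−x̄)(x_{t+3}−x̄) = (23.0227) + (-20.4136) + (-6.9736) + (-5.1923) + (12.6552) = 3.0983
Denominator Σ(x_t−x̄)² = 185.0688
r_3 = 3.0983 / 185.0688 = 0.017

0.017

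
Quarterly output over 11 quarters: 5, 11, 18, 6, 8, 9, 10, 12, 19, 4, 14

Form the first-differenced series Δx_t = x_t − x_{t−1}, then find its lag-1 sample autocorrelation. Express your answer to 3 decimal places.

First differences Δx: 6, 7, -12, 2, 1, 1, 2, 7, -15, 10
Mean of differences = 0.9000
Numerator Σ(Δx_t−Δx̄)(Δx_{t+1}−Δx̄) = -296.5100
Denominator Σ(Δx_t−Δx̄)² = 604.9000
r_1(Δx) = -296.5100 / 604.9000 = -0.490

-0.490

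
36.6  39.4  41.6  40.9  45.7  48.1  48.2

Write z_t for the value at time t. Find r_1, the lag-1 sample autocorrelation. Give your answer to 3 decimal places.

0.545

Mean z̄ = (36.6 + 39.4 + 41.6 + 40.9 + 45.7 + 48.1 + 48.2)/7 = 42.9286
Deviations from mean: -6.3286, -3.5286, -1.3286, -2.0286, 2.7714, 5.1714, 5.2714
Σ(z_t−z̄)(z_{t+1}−z̄) = (22.3308) + (4.6880) + (2.6951) + (-5.6220) + (14.3322) + (27.2608) = 65.6849
Denominator Σ(z_t−z̄)² = 120.5943
r_1 = 65.6849 / 120.5943 = 0.545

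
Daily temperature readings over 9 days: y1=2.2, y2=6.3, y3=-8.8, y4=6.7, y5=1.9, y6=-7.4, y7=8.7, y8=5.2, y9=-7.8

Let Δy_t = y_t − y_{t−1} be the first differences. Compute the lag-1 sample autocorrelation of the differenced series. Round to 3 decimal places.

First differences Δy: 4.1, -15.1, 15.5, -4.8, -9.3, 16.1, -3.5, -13.0
Mean of differences = -1.2500
Numerator Σ(Δy_t−Δȳ)(Δy_{t+1}−Δȳ) = -489.2375
Denominator Σ(Δy_t−Δȳ)² = 1022.5600
r_1(Δy) = -489.2375 / 1022.5600 = -0.478

-0.478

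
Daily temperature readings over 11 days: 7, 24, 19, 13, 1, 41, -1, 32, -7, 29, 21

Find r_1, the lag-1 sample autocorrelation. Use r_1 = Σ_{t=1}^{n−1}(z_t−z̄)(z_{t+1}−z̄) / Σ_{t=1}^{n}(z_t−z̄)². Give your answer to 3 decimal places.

-0.740

Mean z̄ = (7 + 24 + 19 + 13 + 1 + 41 − 1 + 32 − 7 + 29 + 21)/11 = 16.2727
Numerator Σ_{t=1}^{10}(z_t−z̄)(z_{t+1}−z̄) = -1687.9835
Denominator Σ(z_t−z̄)² = 2280.1818
r_1 = -1687.9835 / 2280.1818 = -0.740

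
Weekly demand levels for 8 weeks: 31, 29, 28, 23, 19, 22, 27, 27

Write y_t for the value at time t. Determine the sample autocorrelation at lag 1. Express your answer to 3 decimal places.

0.519

Mean ȳ = (31 + 29 + 28 + 23 + 19 + 22 + 27 + 27)/8 = 25.7500
Deviations from mean: 5.2500, 3.2500, 2.2500, -2.7500, -6.7500, -3.7500, 1.2500, 1.2500
Σ(y_t−ȳ)(y_{t+1}−ȳ) = (17.0625) + (7.3125) + (-6.1875) + (18.5625) + (25.3125) + (-4.6875) + (1.5625) = 58.9375
Denominator Σ(y_t−ȳ)² = 113.5000
r_1 = 58.9375 / 113.5000 = 0.519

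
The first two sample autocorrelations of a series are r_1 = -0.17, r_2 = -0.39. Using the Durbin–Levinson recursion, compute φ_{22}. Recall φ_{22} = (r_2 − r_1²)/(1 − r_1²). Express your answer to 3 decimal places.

φ_{22} = (r_2 − r_1²) / (1 − r_1²)
r_1² = (-0.17)² = 0.0289
Numerator = -0.39 − 0.0289 = -0.4189; denominator = 1 − 0.0289 = 0.9711
φ_{22} = -0.4189 / 0.9711 = -0.431

-0.431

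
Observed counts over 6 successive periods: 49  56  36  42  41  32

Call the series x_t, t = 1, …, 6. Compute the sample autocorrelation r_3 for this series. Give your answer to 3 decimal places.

0.118

Mean x̄ = (49 + 56 + 36 + 42 + 41 + 32)/6 = 42.6667
Deviations from mean: 6.3333, 13.3333, -6.6667, -0.6667, -1.6667, -10.6667
Σ(x_t−x̄)(x_{t+3}−x̄) = (-4.2222) + (-22.2222) + (71.1111) = 44.6667
Denominator Σ(x_t−x̄)² = 379.3333
r_3 = 44.6667 / 379.3333 = 0.118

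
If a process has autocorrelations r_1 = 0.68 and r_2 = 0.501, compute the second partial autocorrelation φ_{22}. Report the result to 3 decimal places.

0.072

φ_{22} = (r_2 − r_1²) / (1 − r_1²)
r_1² = (0.68)² = 0.4624
Numerator = 0.501 − 0.4624 = 0.0386; denominator = 1 − 0.4624 = 0.5376
φ_{22} = 0.0386 / 0.5376 = 0.072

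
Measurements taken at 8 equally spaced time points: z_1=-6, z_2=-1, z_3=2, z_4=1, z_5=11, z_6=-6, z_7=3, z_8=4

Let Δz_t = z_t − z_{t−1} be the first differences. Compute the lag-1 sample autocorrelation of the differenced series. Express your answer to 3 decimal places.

-0.650

First differences Δz: 5, 3, -1, 10, -17, 9, 1
Mean of differences = 1.4286
Numerator Σ(Δz_t−Δz̄)(Δz_{t+1}−Δz̄) = -319.7551
Denominator Σ(Δz_t−Δz̄)² = 491.7143
r_1(Δz) = -319.7551 / 491.7143 = -0.650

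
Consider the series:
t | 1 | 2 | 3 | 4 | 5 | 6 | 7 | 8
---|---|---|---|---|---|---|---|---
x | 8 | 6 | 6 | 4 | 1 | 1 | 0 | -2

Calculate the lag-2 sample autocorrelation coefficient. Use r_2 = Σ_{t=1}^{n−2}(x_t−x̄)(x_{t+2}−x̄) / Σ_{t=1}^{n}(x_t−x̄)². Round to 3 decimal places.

0.302

Mean x̄ = (8 + 6 + 6 + 4 + 1 + 1 + 0 − 2)/8 = 3.0000
Deviations from mean: 5.0000, 3.0000, 3.0000, 1.0000, -2.0000, -2.0000, -3.0000, -5.0000
Numerator Σ_{t=1}^{6}(x_t−x̄)(x_{t+2}−x̄) = 26.0000
Denominator Σ(x_t−x̄)² = 86.0000
r_2 = 26.0000 / 86.0000 = 0.302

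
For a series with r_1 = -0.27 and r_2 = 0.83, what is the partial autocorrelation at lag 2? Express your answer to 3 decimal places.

φ_{22} = (r_2 − r_1²) / (1 − r_1²)
r_1² = (-0.27)² = 0.0729
Numerator = 0.83 − 0.0729 = 0.7571; denominator = 1 − 0.0729 = 0.9271
φ_{22} = 0.7571 / 0.9271 = 0.817

0.817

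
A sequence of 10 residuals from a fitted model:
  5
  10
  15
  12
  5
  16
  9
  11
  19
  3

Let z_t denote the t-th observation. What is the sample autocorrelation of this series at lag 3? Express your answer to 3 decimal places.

0.296

Mean z̄ = (5 + 10 + 15 + 12 + 5 + 16 + 9 + 11 + 19 + 3)/10 = 10.5000
Σ(z_t−z̄)(z_{t+3}−z̄) = (-8.2500) + (2.7500) + (24.7500) + (-2.2500) + (-2.7500) + (46.7500) + (11.2500) = 72.2500
Denominator Σ(z_t−z̄)² = 244.5000
r_3 = 72.2500 / 244.5000 = 0.296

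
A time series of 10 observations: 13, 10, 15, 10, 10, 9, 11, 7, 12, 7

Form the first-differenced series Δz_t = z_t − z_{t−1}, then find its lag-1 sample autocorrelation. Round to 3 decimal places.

-0.747

First differences Δz: -3, 5, -5, 0, -1, 2, -4, 5, -5
Mean of differences = -0.6667
Numerator Σ(Δz_t−Δz̄)(Δz_{t+1}−Δz̄) = -94.1111
Denominator Σ(Δz_t−Δz̄)² = 126.0000
r_1(Δz) = -94.1111 / 126.0000 = -0.747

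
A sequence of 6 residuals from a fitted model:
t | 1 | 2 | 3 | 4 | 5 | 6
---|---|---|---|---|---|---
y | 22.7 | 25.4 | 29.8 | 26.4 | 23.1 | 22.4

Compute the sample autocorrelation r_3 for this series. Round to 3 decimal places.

-0.403

Mean ȳ = (22.7 + 25.4 + 29.8 + 26.4 + 23.1 + 22.4)/6 = 24.9667
Σ(y_t−ȳ)(y_{t+3}−ȳ) = (-3.2489) + (-0.8089) + (-12.4056) = -16.4633
Denominator Σ(y_t−ȳ)² = 40.8133
r_3 = -16.4633 / 40.8133 = -0.403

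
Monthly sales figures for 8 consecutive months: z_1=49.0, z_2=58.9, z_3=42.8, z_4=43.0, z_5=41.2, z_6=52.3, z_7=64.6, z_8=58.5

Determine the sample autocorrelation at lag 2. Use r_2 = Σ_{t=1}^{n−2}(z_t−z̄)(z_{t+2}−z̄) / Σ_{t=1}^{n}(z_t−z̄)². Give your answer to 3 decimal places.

-0.174

Mean z̄ = (49.0 + 58.9 + 42.8 + 43.0 + 41.2 + 52.3 + 64.6 + 58.5)/8 = 51.2875
Σ(z_t−z̄)(z_{t+2}−z̄) = (19.4152) + (-63.0886) + (85.6177) + (-8.3911) + (-134.2898) + (7.3027) = -93.4341
Denominator Σ(z_t−z̄)² = 535.9288
r_2 = -93.4341 / 535.9288 = -0.174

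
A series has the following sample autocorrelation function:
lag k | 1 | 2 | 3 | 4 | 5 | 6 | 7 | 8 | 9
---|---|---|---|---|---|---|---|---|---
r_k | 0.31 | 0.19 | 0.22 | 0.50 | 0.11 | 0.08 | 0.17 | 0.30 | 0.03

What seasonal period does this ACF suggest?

The largest autocorrelation is r_4 = 0.50; the remaining lags stay at or below 0.31. The elevated value at lag 1 (0.31), dropping to 0.19 at lag 2, reflects decaying short-term dependence rather than seasonality.
The dominant spike at lag 4 indicates a seasonal period of 4.

4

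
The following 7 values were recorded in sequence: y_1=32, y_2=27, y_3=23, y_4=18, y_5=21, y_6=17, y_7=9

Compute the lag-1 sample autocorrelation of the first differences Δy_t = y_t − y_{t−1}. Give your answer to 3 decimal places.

-0.120

First differences Δy: -5, -4, -5, 3, -4, -8
Mean of differences = -3.8333
Numerator Σ(Δy_t−Δȳ)(Δy_{t+1}−Δȳ) = -8.0278
Denominator Σ(Δy_t−Δȳ)² = 66.8333
r_1(Δy) = -8.0278 / 66.8333 = -0.120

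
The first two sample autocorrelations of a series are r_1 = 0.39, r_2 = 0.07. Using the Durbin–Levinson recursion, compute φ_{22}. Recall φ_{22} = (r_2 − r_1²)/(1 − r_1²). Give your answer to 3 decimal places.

-0.097

φ_{22} = (r_2 − r_1²) / (1 − r_1²)
r_1² = (0.39)² = 0.1521
Numerator = 0.07 − 0.1521 = -0.0821; denominator = 1 − 0.1521 = 0.8479
φ_{22} = -0.0821 / 0.8479 = -0.097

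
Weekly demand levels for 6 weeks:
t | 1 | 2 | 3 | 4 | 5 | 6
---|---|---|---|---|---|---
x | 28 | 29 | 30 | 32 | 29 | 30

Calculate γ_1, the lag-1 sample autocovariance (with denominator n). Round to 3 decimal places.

-0.019

Mean x̄ = (28 + 29 + 30 + 32 + 29 + 30)/6 = 29.6667
Σ_{t=1}^{5}(x_t−x̄)(x_{t+1}−x̄) = -0.1111
γ_1 = -0.1111 / 6 = -0.019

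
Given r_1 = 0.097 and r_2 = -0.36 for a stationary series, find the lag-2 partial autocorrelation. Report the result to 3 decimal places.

φ_{22} = (r_2 − r_1²) / (1 − r_1²)
r_1² = (0.097)² = 0.009409
Numerator = -0.36 − 0.0094 = -0.3694; denominator = 1 − 0.0094 = 0.9906
φ_{22} = -0.3694 / 0.9906 = -0.373

-0.373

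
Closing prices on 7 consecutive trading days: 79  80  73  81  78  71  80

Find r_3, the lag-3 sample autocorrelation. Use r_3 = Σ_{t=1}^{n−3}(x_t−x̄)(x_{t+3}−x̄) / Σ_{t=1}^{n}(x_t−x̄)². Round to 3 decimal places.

Mean x̄ = (79 + 80 + 73 + 81 + 78 + 71 + 80)/7 = 77.4286
Deviations from mean: 1.5714, 2.5714, -4.4286, 3.5714, 0.5714, -6.4286, 2.5714
Numerator Σ_{t=1}^{4}(x_t−x̄)(x_{t+3}−x̄) = 44.7347
Denominator Σ(x_t−x̄)² = 89.7143
r_3 = 44.7347 / 89.7143 = 0.499

0.499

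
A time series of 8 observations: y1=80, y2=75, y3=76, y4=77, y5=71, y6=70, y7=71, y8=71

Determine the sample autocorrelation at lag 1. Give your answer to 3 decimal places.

0.404

Mean ȳ = (80 + 75 + 76 + 77 + 71 + 70 + 71 + 71)/8 = 73.8750
Deviations from mean: 6.1250, 1.1250, 2.1250, 3.1250, -2.8750, -3.8750, -2.8750, -2.8750
Σ(y_t−ȳ)(y_{t+1}−ȳ) = (6.8906) + (2.3906) + (6.6406) + (-8.9844) + (11.1406) + (11.1406) + (8.2656) = 37.4844
Denominator Σ(y_t−ȳ)² = 92.8750
r_1 = 37.4844 / 92.8750 = 0.404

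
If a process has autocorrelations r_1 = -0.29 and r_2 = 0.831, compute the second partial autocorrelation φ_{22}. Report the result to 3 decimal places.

0.815

φ_{22} = (r_2 − r_1²) / (1 − r_1²)
r_1² = (-0.29)² = 0.0841
Numerator = 0.831 − 0.0841 = 0.7469; denominator = 1 − 0.0841 = 0.9159
φ_{22} = 0.7469 / 0.9159 = 0.815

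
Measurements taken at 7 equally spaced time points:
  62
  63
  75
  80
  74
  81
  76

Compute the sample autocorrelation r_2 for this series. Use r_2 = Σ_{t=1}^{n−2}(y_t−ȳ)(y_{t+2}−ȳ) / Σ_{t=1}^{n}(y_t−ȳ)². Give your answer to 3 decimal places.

Mean ȳ = (62 + 63 + 75 + 80 + 74 + 81 + 76)/7 = 73.0000
Σ(y_t−ȳ)(y_{t+2}−ȳ) = (-22.0000) + (-70.0000) + (2.0000) + (56.0000) + (3.0000) = -31.0000
Denominator Σ(y_t−ȳ)² = 348.0000
r_2 = -31.0000 / 348.0000 = -0.089

-0.089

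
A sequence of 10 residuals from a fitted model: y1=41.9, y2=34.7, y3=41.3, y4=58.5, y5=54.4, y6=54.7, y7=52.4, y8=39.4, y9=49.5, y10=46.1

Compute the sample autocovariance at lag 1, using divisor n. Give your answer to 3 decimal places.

Mean ȳ = (41.9 + 34.7 + 41.3 + 58.5 + 54.4 + 54.7 + 52.4 + 39.4 + 49.5 + 46.1)/10 = 47.2900
Σ_{t=1}^{9}(y_t−ȳ)(y_{t+1}−ȳ) = 185.9949
γ_1 = 185.9949 / 10 = 18.599

18.599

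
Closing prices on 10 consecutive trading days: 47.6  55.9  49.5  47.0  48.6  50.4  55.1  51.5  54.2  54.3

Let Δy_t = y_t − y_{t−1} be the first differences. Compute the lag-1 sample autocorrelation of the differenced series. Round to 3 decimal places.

First differences Δy: 8.3, -6.4, -2.5, 1.6, 1.8, 4.7, -3.6, 2.7, 0.1
Mean of differences = 0.7444
Numerator Σ(Δy_t−Δȳ)(Δy_{t+1}−Δȳ) = -55.4386
Denominator Σ(Δy_t−Δȳ)² = 159.2622
r_1(Δy) = -55.4386 / 159.2622 = -0.348

-0.348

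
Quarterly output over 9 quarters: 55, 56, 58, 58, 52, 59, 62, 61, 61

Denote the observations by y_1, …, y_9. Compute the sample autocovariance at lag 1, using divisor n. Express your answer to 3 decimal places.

Mean ȳ = (55 + 56 + 58 + 58 + 52 + 59 + 62 + 61 + 61)/9 = 58.0000
Σ_{t=1}^{8}(y_t−ȳ)(y_{t+1}−ȳ) = 25.0000
γ_1 = 25.0000 / 9 = 2.778

2.778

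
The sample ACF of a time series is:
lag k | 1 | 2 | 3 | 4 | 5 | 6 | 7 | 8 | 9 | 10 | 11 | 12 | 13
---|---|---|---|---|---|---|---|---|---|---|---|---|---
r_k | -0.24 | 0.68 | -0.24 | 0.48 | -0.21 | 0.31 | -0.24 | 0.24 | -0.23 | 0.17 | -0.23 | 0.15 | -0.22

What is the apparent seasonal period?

The largest autocorrelation is r_2 = 0.68, with weaker echoes at lags 4 (0.48), 6 (0.31), 8 (0.24), 10 (0.17) and 12 (0.15); the remaining lags stay at or below -0.21.
The dominant spike at lag 2 indicates a seasonal period of 2.

2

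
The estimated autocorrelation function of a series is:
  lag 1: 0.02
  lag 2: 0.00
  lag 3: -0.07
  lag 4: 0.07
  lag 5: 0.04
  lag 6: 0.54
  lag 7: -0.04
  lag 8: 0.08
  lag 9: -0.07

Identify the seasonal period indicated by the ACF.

6

The largest autocorrelation is r_6 = 0.54; the remaining lags stay at or below 0.08.
The dominant spike at lag 6 indicates a seasonal period of 6.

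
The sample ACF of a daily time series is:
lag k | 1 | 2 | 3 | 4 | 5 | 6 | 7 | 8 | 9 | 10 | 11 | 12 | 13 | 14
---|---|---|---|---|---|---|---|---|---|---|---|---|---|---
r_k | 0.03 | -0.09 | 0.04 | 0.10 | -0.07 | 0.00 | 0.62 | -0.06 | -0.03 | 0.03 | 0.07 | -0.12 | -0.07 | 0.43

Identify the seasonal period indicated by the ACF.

The largest autocorrelation is r_7 = 0.62, with a weaker echo at lag 14 (0.43); the remaining lags stay at or below 0.10.
The dominant spike at lag 7 indicates a seasonal period of 7.

7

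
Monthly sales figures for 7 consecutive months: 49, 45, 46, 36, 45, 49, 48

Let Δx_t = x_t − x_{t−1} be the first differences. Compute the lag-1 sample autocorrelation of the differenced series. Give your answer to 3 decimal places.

-0.332

First differences Δx: -4, 1, -10, 9, 4, -1
Mean of differences = -0.1667
Numerator Σ(Δx_t−Δx̄)(Δx_{t+1}−Δx̄) = -71.3611
Denominator Σ(Δx_t−Δx̄)² = 214.8333
r_1(Δx) = -71.3611 / 214.8333 = -0.332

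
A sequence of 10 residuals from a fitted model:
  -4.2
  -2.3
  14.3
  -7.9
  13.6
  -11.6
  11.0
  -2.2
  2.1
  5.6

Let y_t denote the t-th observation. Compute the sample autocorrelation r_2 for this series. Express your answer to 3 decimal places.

0.531

Mean ȳ = (-4.2 − 2.3 + 14.3 − 7.9 + 13.6 − 11.6 + 11.0 − 2.2 + 2.1 + 5.6)/10 = 1.8400
Numerator Σ_{t=1}^{8}(y_t−ȳ)(y_{t+2}−ȳ) = 391.7108
Denominator Σ(y_t−ȳ)² = 737.1040
r_2 = 391.7108 / 737.1040 = 0.531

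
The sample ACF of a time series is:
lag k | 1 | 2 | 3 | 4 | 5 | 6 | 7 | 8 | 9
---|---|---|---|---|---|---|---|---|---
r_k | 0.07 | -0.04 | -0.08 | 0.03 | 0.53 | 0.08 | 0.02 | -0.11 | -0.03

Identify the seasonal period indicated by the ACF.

5

The largest autocorrelation is r_5 = 0.53; the remaining lags stay at or below 0.08.
The dominant spike at lag 5 indicates a seasonal period of 5.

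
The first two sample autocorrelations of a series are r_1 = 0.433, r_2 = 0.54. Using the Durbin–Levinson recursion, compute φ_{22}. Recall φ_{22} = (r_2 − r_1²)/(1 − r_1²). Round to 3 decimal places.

0.434

φ_{22} = (r_2 − r_1²) / (1 − r_1²)
r_1² = (0.433)² = 0.187489
Numerator = 0.54 − 0.1875 = 0.3525; denominator = 1 − 0.1875 = 0.8125
φ_{22} = 0.3525 / 0.8125 = 0.434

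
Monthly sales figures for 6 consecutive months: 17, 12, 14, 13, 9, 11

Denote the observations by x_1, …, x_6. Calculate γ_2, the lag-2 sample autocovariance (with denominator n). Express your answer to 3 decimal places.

Mean x̄ = (17 + 12 + 14 + 13 + 9 + 11)/6 = 12.6667
Σ_{t=1}^{4}(x_t−x̄)(x_{t+2}−x̄) = 0.1111
γ_2 = 0.1111 / 6 = 0.019

0.019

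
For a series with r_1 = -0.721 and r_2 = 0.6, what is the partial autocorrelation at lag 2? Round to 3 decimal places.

φ_{22} = (r_2 − r_1²) / (1 − r_1²)
r_1² = (-0.721)² = 0.519841
Numerator = 0.6 − 0.5198 = 0.0802; denominator = 1 − 0.5198 = 0.4802
φ_{22} = 0.0802 / 0.4802 = 0.167

0.167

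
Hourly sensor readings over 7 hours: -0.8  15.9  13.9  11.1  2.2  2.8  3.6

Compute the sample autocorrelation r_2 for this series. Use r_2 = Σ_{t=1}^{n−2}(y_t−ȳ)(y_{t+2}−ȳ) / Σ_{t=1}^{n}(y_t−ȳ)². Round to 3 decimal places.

-0.199

Mean ȳ = (-0.8 + 15.9 + 13.9 + 11.1 + 2.2 + 2.8 + 3.6)/7 = 6.9571
Numerator Σ_{t=1}^{5}(y_t−ȳ)(y_{t+2}−ȳ) = -51.0880
Denominator Σ(y_t−ȳ)² = 256.6971
r_2 = -51.0880 / 256.6971 = -0.199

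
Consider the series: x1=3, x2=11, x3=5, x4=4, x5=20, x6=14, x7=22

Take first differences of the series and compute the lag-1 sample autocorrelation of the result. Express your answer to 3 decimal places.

First differences Δx: 8, -6, -1, 16, -6, 8
Mean of differences = 3.1667
Numerator Σ(Δx_t−Δx̄)(Δx_{t+1}−Δx̄) = -221.5278
Denominator Σ(Δx_t−Δx̄)² = 396.8333
r_1(Δx) = -221.5278 / 396.8333 = -0.558

-0.558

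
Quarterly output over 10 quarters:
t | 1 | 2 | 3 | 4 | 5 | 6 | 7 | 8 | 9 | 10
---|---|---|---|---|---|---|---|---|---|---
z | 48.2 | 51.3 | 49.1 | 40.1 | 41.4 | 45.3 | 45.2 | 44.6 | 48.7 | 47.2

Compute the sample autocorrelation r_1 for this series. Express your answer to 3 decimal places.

Mean z̄ = (48.2 + 51.3 + 49.1 + 40.1 + 41.4 + 45.3 + 45.2 + 44.6 + 48.7 + 47.2)/10 = 46.1100
Numerator Σ_{t=1}^{9}(z_t−z̄)(z_{t+1}−z̄) = 41.5409
Denominator Σ(z_t−z̄)² = 110.2090
r_1 = 41.5409 / 110.2090 = 0.377

0.377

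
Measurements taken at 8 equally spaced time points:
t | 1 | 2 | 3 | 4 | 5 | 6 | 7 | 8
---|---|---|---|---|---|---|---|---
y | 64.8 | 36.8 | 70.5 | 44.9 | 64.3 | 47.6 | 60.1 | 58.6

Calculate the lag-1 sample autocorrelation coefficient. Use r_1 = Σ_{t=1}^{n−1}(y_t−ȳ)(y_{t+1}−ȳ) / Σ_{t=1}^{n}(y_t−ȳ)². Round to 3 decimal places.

Mean ȳ = (64.8 + 36.8 + 70.5 + 44.9 + 64.3 + 47.6 + 60.1 + 58.6)/8 = 55.9500
Deviations from mean: 8.8500, -19.1500, 14.5500, -11.0500, 8.3500, -8.3500, 4.1500, 2.6500
Numerator Σ_{t=1}^{7}(y_t−ȳ)(y_{t+1}−ȳ) = -794.5325
Denominator Σ(y_t−ȳ)² = 942.5400
r_1 = -794.5325 / 942.5400 = -0.843

-0.843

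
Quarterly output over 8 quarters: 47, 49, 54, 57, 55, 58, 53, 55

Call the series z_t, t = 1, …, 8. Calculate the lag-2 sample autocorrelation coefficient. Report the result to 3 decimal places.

0.035

Mean z̄ = (47 + 49 + 54 + 57 + 55 + 58 + 53 + 55)/8 = 53.5000
Deviations from mean: -6.5000, -4.5000, 0.5000, 3.5000, 1.5000, 4.5000, -0.5000, 1.5000
Numerator Σ_{t=1}^{6}(z_t−z̄)(z_{t+2}−z̄) = 3.5000
Denominator Σ(z_t−z̄)² = 100.0000
r_2 = 3.5000 / 100.0000 = 0.035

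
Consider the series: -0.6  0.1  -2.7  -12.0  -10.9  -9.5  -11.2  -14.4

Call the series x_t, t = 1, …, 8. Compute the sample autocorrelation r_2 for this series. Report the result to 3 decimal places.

0.076

Mean x̄ = (-0.6 + 0.1 − 2.7 − 12.0 − 10.9 − 9.5 − 11.2 − 14.4)/8 = -7.6500
Numerator Σ_{t=1}^{6}(x_t−x̄)(x_{t+2}−x̄) = 17.1700
Denominator Σ(x_t−x̄)² = 225.3400
r_2 = 17.1700 / 225.3400 = 0.076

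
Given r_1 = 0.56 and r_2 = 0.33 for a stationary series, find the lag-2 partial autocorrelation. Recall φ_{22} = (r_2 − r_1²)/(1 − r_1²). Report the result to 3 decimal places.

φ_{22} = (r_2 − r_1²) / (1 − r_1²)
r_1² = (0.56)² = 0.3136
Numerator = 0.33 − 0.3136 = 0.0164; denominator = 1 − 0.3136 = 0.6864
φ_{22} = 0.0164 / 0.6864 = 0.024

0.024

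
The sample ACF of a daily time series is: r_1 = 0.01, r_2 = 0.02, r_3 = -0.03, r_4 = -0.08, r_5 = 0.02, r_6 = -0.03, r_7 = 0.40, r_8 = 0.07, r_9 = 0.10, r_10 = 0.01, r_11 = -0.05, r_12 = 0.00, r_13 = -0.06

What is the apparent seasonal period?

The largest autocorrelation is r_7 = 0.40; the remaining lags stay at or below 0.10.
The dominant spike at lag 7 indicates a seasonal period of 7.

7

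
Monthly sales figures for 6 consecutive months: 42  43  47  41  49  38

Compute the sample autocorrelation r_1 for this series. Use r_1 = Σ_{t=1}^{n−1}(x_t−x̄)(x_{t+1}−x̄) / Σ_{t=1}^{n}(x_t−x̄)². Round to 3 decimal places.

Mean x̄ = (42 + 43 + 47 + 41 + 49 + 38)/6 = 43.3333
Σ(x_t−x̄)(x_{t+1}−x̄) = (0.4444) + (-1.2222) + (-8.5556) + (-13.2222) + (-30.2222) = -52.7778
Denominator Σ(x_t−x̄)² = 81.3333
r_1 = -52.7778 / 81.3333 = -0.649

-0.649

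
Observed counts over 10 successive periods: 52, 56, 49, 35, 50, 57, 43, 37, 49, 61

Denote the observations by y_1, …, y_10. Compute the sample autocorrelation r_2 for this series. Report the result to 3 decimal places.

-0.713

Mean ȳ = (52 + 56 + 49 + 35 + 50 + 57 + 43 + 37 + 49 + 61)/10 = 48.9000
Numerator Σ_{t=1}^{8}(y_t−ȳ)(y_{t+2}−ȳ) = -458.3200
Denominator Σ(y_t−ȳ)² = 642.9000
r_2 = -458.3200 / 642.9000 = -0.713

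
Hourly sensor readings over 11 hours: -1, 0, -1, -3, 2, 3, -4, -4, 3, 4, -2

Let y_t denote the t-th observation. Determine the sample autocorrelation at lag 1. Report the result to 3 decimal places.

Mean ȳ = (-1 + 0 − 1 − 3 + 2 + 3 − 4 − 4 + 3 + 4 − 2)/11 = -0.2727
Numerator Σ_{t=1}^{10}(y_t−ȳ)(y_{t+1}−ȳ) = -1.0744
Denominator Σ(y_t−ȳ)² = 84.1818
r_1 = -1.0744 / 84.1818 = -0.013

-0.013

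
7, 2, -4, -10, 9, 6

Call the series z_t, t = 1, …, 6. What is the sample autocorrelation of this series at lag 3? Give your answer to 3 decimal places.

Mean z̄ = (7 + 2 − 4 − 10 + 9 + 6)/6 = 1.6667
Deviations from mean: 5.3333, 0.3333, -5.6667, -11.6667, 7.3333, 4.3333
Numerator Σ_{t=1}^{3}(z_t−z̄)(z_{t+3}−z̄) = -84.3333
Denominator Σ(z_t−z̄)² = 269.3333
r_3 = -84.3333 / 269.3333 = -0.313

-0.313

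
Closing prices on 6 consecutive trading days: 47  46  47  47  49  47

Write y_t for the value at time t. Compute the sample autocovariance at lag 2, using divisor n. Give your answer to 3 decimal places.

-0.009

Mean ȳ = (47 + 46 + 47 + 47 + 49 + 47)/6 = 47.1667
Σ_{t=1}^{4}(y_t−ȳ)(y_{t+2}−ȳ) = -0.0556
γ_2 = -0.0556 / 6 = -0.009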